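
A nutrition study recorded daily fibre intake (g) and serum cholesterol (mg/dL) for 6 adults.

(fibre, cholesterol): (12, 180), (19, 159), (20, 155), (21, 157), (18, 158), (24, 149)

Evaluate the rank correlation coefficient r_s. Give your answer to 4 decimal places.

Rank fibre: 1, 3, 4, 5, 2, 6
Rank cholesterol: 6, 5, 2, 3, 4, 1
d = rank(fibre) − rank(cholesterol): -5, -2, 2, 2, -2, 5; Σd² = 66
ρ = 1 − 6Σd² / [n(n²−1)] = 1 − 6×66 / (6×35) = 1 − 396/210 ≈ -0.8857

-0.8857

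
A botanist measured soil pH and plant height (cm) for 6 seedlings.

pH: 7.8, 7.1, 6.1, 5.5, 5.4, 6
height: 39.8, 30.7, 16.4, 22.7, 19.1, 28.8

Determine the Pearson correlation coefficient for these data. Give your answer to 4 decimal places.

n = 6, Σx = 37.9, Σy = 157.5, Σx² = 243.87, Σy² = 4505.03, Σxy = 1029.24
nΣxy − ΣxΣy = 6175.44 − 5969.25 = 206.19
nΣx² − (Σx)² = 1463.22 − 1436.41 = 26.81; nΣy² − (Σy)² = 27030.18 − 24806.25 = 2223.93
r = 206.19 / √(26.81 × 2223.93) = 206.19 / 244.1794 ≈ 0.8444

0.8444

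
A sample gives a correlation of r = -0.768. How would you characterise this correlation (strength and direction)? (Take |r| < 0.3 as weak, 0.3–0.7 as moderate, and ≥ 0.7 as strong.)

strong negative

r = -0.768 < 0 so the relationship is negative.
|r| = 0.768, which falls in the strong range.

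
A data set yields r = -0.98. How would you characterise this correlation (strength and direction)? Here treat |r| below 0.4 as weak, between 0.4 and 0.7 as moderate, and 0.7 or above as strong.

strong negative

r = -0.98 < 0 so the relationship is negative.
|r| = 0.98, which falls in the strong range.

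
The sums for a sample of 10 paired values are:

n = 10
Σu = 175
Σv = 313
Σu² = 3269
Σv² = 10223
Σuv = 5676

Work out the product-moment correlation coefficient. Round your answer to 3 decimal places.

r = (nΣuv − ΣuΣv) / √[(nΣu² − (Σu)²)(nΣv² − (Σv)²)]
Numerator: 10×5676 − 175×313 = 1985
Denominator: √[(32690 − 30625)(102230 − 97969)] = √[2065 × 4261] = 2966.3049
r = 1985 / 2966.3049 ≈ 0.669

0.669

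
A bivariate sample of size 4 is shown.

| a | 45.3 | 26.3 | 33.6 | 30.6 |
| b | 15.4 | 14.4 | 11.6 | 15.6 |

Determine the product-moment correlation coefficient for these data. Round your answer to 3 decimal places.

n = 4, Σa = 135.8, Σb = 57, Σa² = 4809.1, Σb² = 822.44, Σab = 1943.46
nΣab − ΣaΣb = 7773.84 − 7740.6 = 33.24
nΣa² − (Σa)² = 19236.4 − 18441.64 = 794.76; nΣb² − (Σb)² = 3289.76 − 3249 = 40.76
r = 33.24 / √(794.76 × 40.76) = 33.24 / 179.9845 ≈ 0.185

0.185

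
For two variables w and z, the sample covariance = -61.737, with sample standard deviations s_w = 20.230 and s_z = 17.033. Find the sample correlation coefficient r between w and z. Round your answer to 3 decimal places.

-0.179

r = Cov(w,z) / (s_w · s_z) = -61.737 / (20.230 × 17.033)
  = -61.737 / 344.5776 ≈ -0.179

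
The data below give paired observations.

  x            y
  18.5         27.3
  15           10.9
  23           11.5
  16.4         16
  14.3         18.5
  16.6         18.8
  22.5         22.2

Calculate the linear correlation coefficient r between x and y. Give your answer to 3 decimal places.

0.104

n = 7, Σx = 126.3, Σy = 125.2, Σx² = 2351.51, Σy² = 2440.88, Σxy = 2271.58
nΣxy − ΣxΣy = 15901.06 − 15812.76 = 88.3
nΣx² − (Σx)² = 16460.57 − 15951.69 = 508.88; nΣy² − (Σy)² = 17086.16 − 15675.04 = 1411.12
r = 88.3 / √(508.88 × 1411.12) = 88.3 / 847.4024 ≈ 0.104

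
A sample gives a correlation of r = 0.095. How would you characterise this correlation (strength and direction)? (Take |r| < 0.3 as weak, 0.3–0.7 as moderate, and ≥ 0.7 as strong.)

r = 0.095 > 0 so the relationship is positive.
|r| = 0.095, which falls in the weak range.

weak positive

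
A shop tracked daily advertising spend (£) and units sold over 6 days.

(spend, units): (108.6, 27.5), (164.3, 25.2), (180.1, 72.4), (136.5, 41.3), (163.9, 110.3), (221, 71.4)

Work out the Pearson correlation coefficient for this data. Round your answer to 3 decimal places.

0.498

n = 6, Σx = 974.4, Σy = 348.1, Σx² = 165560.92, Σy² = 25602.79, Σxy = 59661.12
nΣxy − ΣxΣy = 357966.72 − 339188.64 = 18778.08
nΣx² − (Σx)² = 993365.52 − 949455.36 = 43910.16; nΣy² − (Σy)² = 153616.74 − 121173.61 = 32443.13
r = 18778.08 / √(43910.16 × 32443.13) = 18778.08 / 37743.6489 ≈ 0.498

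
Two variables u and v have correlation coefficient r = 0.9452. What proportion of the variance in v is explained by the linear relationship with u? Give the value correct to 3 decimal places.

r² = (0.9452)² = 0.893

0.893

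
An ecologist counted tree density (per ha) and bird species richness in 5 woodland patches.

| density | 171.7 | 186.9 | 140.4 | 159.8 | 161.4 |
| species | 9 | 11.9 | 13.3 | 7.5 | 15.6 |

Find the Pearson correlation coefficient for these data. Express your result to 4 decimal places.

n = 5, Σx = 820.2, Σy = 57.3, Σx² = 135710.66, Σy² = 699.11, Σxy = 9353.07
nΣxy − ΣxΣy = 46765.35 − 46997.46 = -232.11
nΣx² − (Σx)² = 678553.3 − 672728.04 = 5825.26; nΣy² − (Σy)² = 3495.55 − 3283.29 = 212.26
r = -232.11 / √(5825.26 × 212.26) = -232.11 / 1111.9666 ≈ -0.2087

-0.2087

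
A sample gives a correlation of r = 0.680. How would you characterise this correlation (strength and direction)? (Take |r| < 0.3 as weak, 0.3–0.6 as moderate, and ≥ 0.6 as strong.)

r = 0.680 > 0 so the relationship is positive.
|r| = 0.680, which falls in the strong range.

strong positive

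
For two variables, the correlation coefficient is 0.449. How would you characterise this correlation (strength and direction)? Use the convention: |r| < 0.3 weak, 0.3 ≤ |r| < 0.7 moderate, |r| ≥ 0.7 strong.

r = 0.449 > 0 so the relationship is positive.
|r| = 0.449, which falls in the moderate range.

moderate positive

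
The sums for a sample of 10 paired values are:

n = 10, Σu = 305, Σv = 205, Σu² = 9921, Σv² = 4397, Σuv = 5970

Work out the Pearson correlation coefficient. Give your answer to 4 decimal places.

r = (nΣuv − ΣuΣv) / √[(nΣu² − (Σu)²)(nΣv² − (Σv)²)]
Numerator: 10×5970 − 305×205 = -2825
Denominator: √[(99210 − 93025)(43970 − 42025)] = √[6185 × 1945] = 3468.4038
r = -2825 / 3468.4038 ≈ -0.8145

-0.8145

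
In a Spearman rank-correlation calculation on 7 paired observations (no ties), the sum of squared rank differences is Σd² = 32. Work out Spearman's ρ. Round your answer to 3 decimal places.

ρ = 1 − 6Σd² / [n(n²−1)] = 1 − 6×32 / (7×48)
  = 1 − 192/336 = 1 − 0.5714 ≈ 0.429

0.429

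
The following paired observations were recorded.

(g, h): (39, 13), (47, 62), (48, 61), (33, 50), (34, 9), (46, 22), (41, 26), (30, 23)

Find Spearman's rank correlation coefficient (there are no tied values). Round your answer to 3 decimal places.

0.476

Rank g: 4, 7, 8, 2, 3, 6, 5, 1
Rank h: 2, 8, 7, 6, 1, 3, 5, 4
d = rank(g) − rank(h): 2, -1, 1, -4, 2, 3, 0, -3; Σd² = 44
ρ = 1 − 6Σd² / [n(n²−1)] = 1 − 6×44 / (8×63) = 1 − 264/504 ≈ 0.476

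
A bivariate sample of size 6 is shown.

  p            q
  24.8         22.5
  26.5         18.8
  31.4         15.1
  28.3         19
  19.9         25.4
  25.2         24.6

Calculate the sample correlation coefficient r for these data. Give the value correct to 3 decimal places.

n = 6, Σp = 156.1, Σq = 125.4, Σp² = 4135.19, Σq² = 2699.02, Σpq = 3193.42
nΣpq − ΣpΣq = 19160.52 − 19574.94 = -414.42
nΣp² − (Σp)² = 24811.14 − 24367.21 = 443.93; nΣq² − (Σq)² = 16194.12 − 15725.16 = 468.96
r = -414.42 / √(443.93 × 468.96) = -414.42 / 456.2734 ≈ -0.908

-0.908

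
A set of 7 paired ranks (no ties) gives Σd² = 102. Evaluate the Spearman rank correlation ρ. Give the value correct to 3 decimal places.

ρ = 1 − 6Σd² / [n(n²−1)] = 1 − 6×102 / (7×48)
  = 1 − 612/336 = 1 − 1.8214 ≈ -0.821

-0.821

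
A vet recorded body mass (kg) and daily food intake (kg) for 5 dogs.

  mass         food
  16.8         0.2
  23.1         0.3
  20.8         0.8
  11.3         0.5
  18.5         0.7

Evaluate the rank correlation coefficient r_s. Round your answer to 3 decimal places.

0.200

Rank mass: 2, 5, 4, 1, 3
Rank food: 1, 2, 5, 3, 4
d = rank(mass) − rank(food): 1, 3, -1, -2, -1; Σd² = 16
ρ = 1 − 6Σd² / [n(n²−1)] = 1 − 6×16 / (5×24) = 1 − 96/120 ≈ 0.200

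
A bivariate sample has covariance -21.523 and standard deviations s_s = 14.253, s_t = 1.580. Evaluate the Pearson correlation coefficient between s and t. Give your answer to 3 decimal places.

-0.956

r = Cov(s,t) / (s_s · s_t) = -21.523 / (14.253 × 1.580)
  = -21.523 / 22.5197 ≈ -0.956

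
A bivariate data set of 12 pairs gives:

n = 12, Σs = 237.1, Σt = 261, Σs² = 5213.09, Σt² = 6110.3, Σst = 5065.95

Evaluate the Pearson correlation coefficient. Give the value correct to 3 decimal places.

-0.190

r = (nΣst − ΣsΣt) / √[(nΣs² − (Σs)²)(nΣt² − (Σt)²)]
Numerator: 12×5065.95 − 237.1×261 = -1091.7
Denominator: √[(62557.08 − 56216.41)(73323.6 − 68121)] = √[6340.67 × 5202.6] = 5743.5155
r = -1091.7 / 5743.5155 ≈ -0.190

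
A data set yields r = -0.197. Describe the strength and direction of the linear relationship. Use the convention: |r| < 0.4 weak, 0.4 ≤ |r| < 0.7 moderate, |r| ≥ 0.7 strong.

weak negative

r = -0.197 < 0 so the relationship is negative.
|r| = 0.197, which falls in the weak range.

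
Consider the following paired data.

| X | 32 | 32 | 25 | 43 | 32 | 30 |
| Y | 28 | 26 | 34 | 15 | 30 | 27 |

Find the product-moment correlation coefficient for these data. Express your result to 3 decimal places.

-0.961

n = 6, ΣX = 194, ΣY = 160, ΣX² = 6446, ΣY² = 4470, ΣXY = 4993
nΣXY − ΣXΣY = 29958 − 31040 = -1082
nΣX² − (ΣX)² = 38676 − 37636 = 1040; nΣY² − (ΣY)² = 26820 − 25600 = 1220
r = -1082 / √(1040 × 1220) = -1082 / 1126.4102 ≈ -0.961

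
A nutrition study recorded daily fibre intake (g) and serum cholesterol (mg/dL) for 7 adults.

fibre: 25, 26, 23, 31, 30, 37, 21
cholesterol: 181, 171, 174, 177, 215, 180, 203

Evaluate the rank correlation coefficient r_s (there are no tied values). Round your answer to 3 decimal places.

Rank fibre: 3, 4, 2, 6, 5, 7, 1
Rank cholesterol: 5, 1, 2, 3, 7, 4, 6
d = rank(fibre) − rank(cholesterol): -2, 3, 0, 3, -2, 3, -5; Σd² = 60
ρ = 1 − 6Σd² / [n(n²−1)] = 1 − 6×60 / (7×48) = 1 − 360/336 ≈ -0.071

-0.071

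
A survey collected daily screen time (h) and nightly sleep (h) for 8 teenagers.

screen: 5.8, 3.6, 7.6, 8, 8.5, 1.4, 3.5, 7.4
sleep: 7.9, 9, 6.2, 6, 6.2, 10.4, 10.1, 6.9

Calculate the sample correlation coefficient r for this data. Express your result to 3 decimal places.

n = 8, Σx = 45.8, Σy = 62.7, Σx² = 309.58, Σy² = 514.07, Σxy = 327.01
nΣxy − ΣxΣy = 2616.08 − 2871.66 = -255.58
nΣx² − (Σx)² = 2476.64 − 2097.64 = 379; nΣy² − (Σy)² = 4112.56 − 3931.29 = 181.27
r = -255.58 / √(379 × 181.27) = -255.58 / 262.1094 ≈ -0.975

-0.975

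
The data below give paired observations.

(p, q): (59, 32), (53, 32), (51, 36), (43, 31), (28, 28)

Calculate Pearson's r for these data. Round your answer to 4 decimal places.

n = 5, Σp = 234, Σq = 159, Σp² = 11524, Σq² = 5089, Σpq = 7537
nΣpq − ΣpΣq = 37685 − 37206 = 479
nΣp² − (Σp)² = 57620 − 54756 = 2864; nΣq² − (Σq)² = 25445 − 25281 = 164
r = 479 / √(2864 × 164) = 479 / 685.3437 ≈ 0.6989

0.6989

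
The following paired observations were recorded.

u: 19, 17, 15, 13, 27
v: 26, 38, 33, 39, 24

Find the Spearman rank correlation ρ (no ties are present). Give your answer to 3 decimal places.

Rank u: 4, 3, 2, 1, 5
Rank v: 2, 4, 3, 5, 1
d = rank(u) − rank(v): 2, -1, -1, -4, 4; Σd² = 38
ρ = 1 − 6Σd² / [n(n²−1)] = 1 − 6×38 / (5×24) = 1 − 228/120 ≈ -0.900

-0.900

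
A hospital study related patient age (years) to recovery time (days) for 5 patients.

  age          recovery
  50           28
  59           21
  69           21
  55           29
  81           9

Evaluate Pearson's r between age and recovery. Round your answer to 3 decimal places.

-0.940

n = 5, Σx = 314, Σy = 108, Σx² = 20328, Σy² = 2588, Σxy = 6412
nΣxy − ΣxΣy = 32060 − 33912 = -1852
nΣx² − (Σx)² = 101640 − 98596 = 3044; nΣy² − (Σy)² = 12940 − 11664 = 1276
r = -1852 / √(3044 × 1276) = -1852 / 1970.8232 ≈ -0.940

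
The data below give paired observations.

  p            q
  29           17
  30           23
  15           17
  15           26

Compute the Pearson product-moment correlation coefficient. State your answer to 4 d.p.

n = 4, Σp = 89, Σq = 83, Σp² = 2191, Σq² = 1783, Σpq = 1828
nΣpq − ΣpΣq = 7312 − 7387 = -75
nΣp² − (Σp)² = 8764 − 7921 = 843; nΣq² − (Σq)² = 7132 − 6889 = 243
r = -75 / √(843 × 243) = -75 / 452.6025 ≈ -0.1657

-0.1657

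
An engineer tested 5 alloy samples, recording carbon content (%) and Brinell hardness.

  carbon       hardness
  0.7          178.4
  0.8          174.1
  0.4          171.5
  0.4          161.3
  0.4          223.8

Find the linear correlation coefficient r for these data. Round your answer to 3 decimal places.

-0.217

n = 5, Σx = 2.7, Σy = 909.1, Σx² = 1.61, Σy² = 167653.75, Σxy = 486.8
nΣxy − ΣxΣy = 2434 − 2454.57 = -20.57
nΣx² − (Σx)² = 8.05 − 7.29 = 0.76; nΣy² − (Σy)² = 838268.75 − 826462.81 = 11805.94
r = -20.57 / √(0.76 × 11805.94) = -20.57 / 94.7234 ≈ -0.217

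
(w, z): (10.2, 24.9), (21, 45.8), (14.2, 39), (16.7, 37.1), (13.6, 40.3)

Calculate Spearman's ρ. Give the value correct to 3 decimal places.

Rank w: 1, 5, 3, 4, 2
Rank z: 1, 5, 3, 2, 4
d = rank(w) − rank(z): 0, 0, 0, 2, -2; Σd² = 8
ρ = 1 − 6Σd² / [n(n²−1)] = 1 − 6×8 / (5×24) = 1 − 48/120 ≈ 0.600

0.600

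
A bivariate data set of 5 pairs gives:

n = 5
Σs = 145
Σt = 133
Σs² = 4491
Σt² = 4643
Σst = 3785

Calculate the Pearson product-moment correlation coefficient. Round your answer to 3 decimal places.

r = (nΣst − ΣsΣt) / √[(nΣs² − (Σs)²)(nΣt² − (Σt)²)]
Numerator: 5×3785 − 145×133 = -360
Denominator: √[(22455 − 21025)(23215 − 17689)] = √[1430 × 5526] = 2811.0816
r = -360 / 2811.0816 ≈ -0.128

-0.128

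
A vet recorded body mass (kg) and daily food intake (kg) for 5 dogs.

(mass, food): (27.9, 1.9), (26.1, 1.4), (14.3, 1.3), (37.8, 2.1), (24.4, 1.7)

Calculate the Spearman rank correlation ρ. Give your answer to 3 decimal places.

Rank mass: 4, 3, 1, 5, 2
Rank food: 4, 2, 1, 5, 3
d = rank(mass) − rank(food): 0, 1, 0, 0, -1; Σd² = 2
ρ = 1 − 6Σd² / [n(n²−1)] = 1 − 6×2 / (5×24) = 1 − 12/120 ≈ 0.900

0.900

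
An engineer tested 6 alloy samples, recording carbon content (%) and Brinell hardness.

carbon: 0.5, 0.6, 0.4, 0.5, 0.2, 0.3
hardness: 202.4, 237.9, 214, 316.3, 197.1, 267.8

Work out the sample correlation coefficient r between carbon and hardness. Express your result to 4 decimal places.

n = 6, Σx = 2.5, Σy = 1435.5, Σx² = 1.15, Σy² = 353969.11, Σxy = 607.45
nΣxy − ΣxΣy = 3644.7 − 3588.75 = 55.95
nΣx² − (Σx)² = 6.9 − 6.25 = 0.65; nΣy² − (Σy)² = 2123814.66 − 2060660.25 = 63154.41
r = 55.95 / √(0.65 × 63154.41) = 55.95 / 202.6089 ≈ 0.2761

0.2761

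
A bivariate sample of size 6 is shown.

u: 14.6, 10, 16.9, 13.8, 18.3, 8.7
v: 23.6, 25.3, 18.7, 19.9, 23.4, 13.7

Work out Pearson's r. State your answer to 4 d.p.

n = 6, Σu = 82.3, Σv = 124.6, Σu² = 1199.79, Σv² = 2678, Σuv = 1735.62
nΣuv − ΣuΣv = 10413.72 − 10254.58 = 159.14
nΣu² − (Σu)² = 7198.74 − 6773.29 = 425.45; nΣv² − (Σv)² = 16068 − 15525.16 = 542.84
r = 159.14 / √(425.45 × 542.84) = 159.14 / 480.5739 ≈ 0.3311

0.3311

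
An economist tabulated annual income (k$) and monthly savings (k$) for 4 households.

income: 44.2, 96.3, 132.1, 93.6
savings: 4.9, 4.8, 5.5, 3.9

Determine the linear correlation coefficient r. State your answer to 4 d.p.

n = 4, Σx = 366.2, Σy = 19.1, Σx² = 37438.7, Σy² = 92.51, Σxy = 1770.41
nΣxy − ΣxΣy = 7081.64 − 6994.42 = 87.22
nΣx² − (Σx)² = 149754.8 − 134102.44 = 15652.36; nΣy² − (Σy)² = 370.04 − 364.81 = 5.23
r = 87.22 / √(15652.36 × 5.23) = 87.22 / 286.1151 ≈ 0.3048

0.3048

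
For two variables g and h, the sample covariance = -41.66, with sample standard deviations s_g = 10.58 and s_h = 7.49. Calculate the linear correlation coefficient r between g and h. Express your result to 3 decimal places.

r = Cov(g,h) / (s_g · s_h) = -41.66 / (10.58 × 7.49)
  = -41.66 / 79.2442 ≈ -0.526

-0.526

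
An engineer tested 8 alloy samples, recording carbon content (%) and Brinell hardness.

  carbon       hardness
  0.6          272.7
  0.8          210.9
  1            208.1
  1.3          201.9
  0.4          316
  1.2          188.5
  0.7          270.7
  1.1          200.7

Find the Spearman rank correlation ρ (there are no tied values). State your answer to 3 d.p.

-0.929

Rank carbon: 2, 4, 5, 8, 1, 7, 3, 6
Rank hardness: 7, 5, 4, 3, 8, 1, 6, 2
d = rank(carbon) − rank(hardness): -5, -1, 1, 5, -7, 6, -3, 4; Σd² = 162
ρ = 1 − 6Σd² / [n(n²−1)] = 1 − 6×162 / (8×63) = 1 − 972/504 ≈ -0.929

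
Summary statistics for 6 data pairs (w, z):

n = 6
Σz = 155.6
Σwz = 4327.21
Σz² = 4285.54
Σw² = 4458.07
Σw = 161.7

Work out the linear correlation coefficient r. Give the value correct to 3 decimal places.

r = (nΣwz − ΣwΣz) / √[(nΣw² − (Σw)²)(nΣz² − (Σz)²)]
Numerator: 6×4327.21 − 161.7×155.6 = 802.74
Denominator: √[(26748.42 − 26146.89)(25713.24 − 24211.36)] = √[601.53 × 1501.88] = 950.4872
r = 802.74 / 950.4872 ≈ 0.845

0.845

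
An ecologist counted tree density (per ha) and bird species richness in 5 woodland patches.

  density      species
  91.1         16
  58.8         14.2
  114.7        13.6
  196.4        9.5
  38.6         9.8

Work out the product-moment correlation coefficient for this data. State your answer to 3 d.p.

n = 5, Σx = 499.6, Σy = 63.1, Σx² = 64975.66, Σy² = 828.89, Σxy = 6096.56
nΣxy − ΣxΣy = 30482.8 − 31524.76 = -1041.96
nΣx² − (Σx)² = 324878.3 − 249600.16 = 75278.14; nΣy² − (Σy)² = 4144.45 − 3981.61 = 162.84
r = -1041.96 / √(75278.14 × 162.84) = -1041.96 / 3501.1844 ≈ -0.298

-0.298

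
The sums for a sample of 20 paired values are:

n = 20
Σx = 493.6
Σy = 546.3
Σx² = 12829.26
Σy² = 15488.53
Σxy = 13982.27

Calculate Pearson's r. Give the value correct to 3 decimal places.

0.825

r = (nΣxy − ΣxΣy) / √[(nΣx² − (Σx)²)(nΣy² − (Σy)²)]
Numerator: 20×13982.27 − 493.6×546.3 = 9991.72
Denominator: √[(256585.2 − 243640.96)(309770.6 − 298443.69)] = √[12944.24 × 11326.91] = 12108.6020
r = 9991.72 / 12108.6020 ≈ 0.825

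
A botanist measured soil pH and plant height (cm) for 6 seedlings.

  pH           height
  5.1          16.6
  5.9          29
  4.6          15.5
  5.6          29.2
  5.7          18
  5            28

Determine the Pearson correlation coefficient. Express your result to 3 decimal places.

n = 6, Σx = 31.9, Σy = 136.3, Σx² = 170.83, Σy² = 3317.45, Σxy = 733.18
nΣxy − ΣxΣy = 4399.08 − 4347.97 = 51.11
nΣx² − (Σx)² = 1024.98 − 1017.61 = 7.37; nΣy² − (Σy)² = 19904.7 − 18577.69 = 1327.01
r = 51.11 / √(7.37 × 1327.01) = 51.11 / 98.8942 ≈ 0.517

0.517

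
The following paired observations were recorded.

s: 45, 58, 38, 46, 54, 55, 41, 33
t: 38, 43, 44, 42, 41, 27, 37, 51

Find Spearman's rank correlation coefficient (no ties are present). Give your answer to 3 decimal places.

-0.429

Rank s: 4, 8, 2, 5, 6, 7, 3, 1
Rank t: 3, 6, 7, 5, 4, 1, 2, 8
d = rank(s) − rank(t): 1, 2, -5, 0, 2, 6, 1, -7; Σd² = 120
ρ = 1 − 6Σd² / [n(n²−1)] = 1 − 6×120 / (8×63) = 1 − 720/504 ≈ -0.429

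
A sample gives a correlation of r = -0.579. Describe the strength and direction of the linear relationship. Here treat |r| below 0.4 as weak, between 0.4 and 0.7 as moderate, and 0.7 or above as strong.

r = -0.579 < 0 so the relationship is negative.
|r| = 0.579, which falls in the moderate range.

moderate negative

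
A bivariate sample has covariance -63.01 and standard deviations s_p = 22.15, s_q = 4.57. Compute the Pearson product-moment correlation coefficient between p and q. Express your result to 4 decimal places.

r = Cov(p,q) / (s_p · s_q) = -63.01 / (22.15 × 4.57)
  = -63.01 / 101.2255 ≈ -0.6225

-0.6225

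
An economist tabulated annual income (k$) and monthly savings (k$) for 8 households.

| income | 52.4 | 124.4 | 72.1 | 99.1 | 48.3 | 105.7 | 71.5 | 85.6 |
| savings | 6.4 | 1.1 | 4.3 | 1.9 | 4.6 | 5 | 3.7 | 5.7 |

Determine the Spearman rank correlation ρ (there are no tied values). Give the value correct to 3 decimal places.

-0.452

Rank income: 2, 8, 4, 6, 1, 7, 3, 5
Rank savings: 8, 1, 4, 2, 5, 6, 3, 7
d = rank(income) − rank(savings): -6, 7, 0, 4, -4, 1, 0, -2; Σd² = 122
ρ = 1 − 6Σd² / [n(n²−1)] = 1 − 6×122 / (8×63) = 1 − 732/504 ≈ -0.452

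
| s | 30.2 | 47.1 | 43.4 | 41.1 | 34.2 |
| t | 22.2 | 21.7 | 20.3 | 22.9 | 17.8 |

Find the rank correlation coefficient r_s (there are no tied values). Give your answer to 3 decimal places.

-0.100

Rank s: 1, 5, 4, 3, 2
Rank t: 4, 3, 2, 5, 1
d = rank(s) − rank(t): -3, 2, 2, -2, 1; Σd² = 22
ρ = 1 − 6Σd² / [n(n²−1)] = 1 − 6×22 / (5×24) = 1 − 132/120 ≈ -0.100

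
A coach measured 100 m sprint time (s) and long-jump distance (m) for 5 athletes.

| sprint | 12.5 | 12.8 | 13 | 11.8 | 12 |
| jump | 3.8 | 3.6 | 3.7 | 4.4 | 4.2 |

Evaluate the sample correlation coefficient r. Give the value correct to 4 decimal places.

-0.9583

n = 5, Σx = 62.1, Σy = 19.7, Σx² = 772.33, Σy² = 78.09, Σxy = 244
nΣxy − ΣxΣy = 1220 − 1223.37 = -3.37
nΣx² − (Σx)² = 3861.65 − 3856.41 = 5.24; nΣy² − (Σy)² = 390.45 − 388.09 = 2.36
r = -3.37 / √(5.24 × 2.36) = -3.37 / 3.5166 ≈ -0.9583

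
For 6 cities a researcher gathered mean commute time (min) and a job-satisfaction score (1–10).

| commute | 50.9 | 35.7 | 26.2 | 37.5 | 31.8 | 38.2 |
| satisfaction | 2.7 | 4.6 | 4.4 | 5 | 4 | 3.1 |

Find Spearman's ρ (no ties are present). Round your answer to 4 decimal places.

-0.4857

Rank commute: 6, 3, 1, 4, 2, 5
Rank satisfaction: 1, 5, 4, 6, 3, 2
d = rank(commute) − rank(satisfaction): 5, -2, -3, -2, -1, 3; Σd² = 52
ρ = 1 − 6Σd² / [n(n²−1)] = 1 − 6×52 / (6×35) = 1 − 312/210 ≈ -0.4857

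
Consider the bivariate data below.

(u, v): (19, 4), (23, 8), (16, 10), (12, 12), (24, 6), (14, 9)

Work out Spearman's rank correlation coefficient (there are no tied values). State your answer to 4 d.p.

-0.7714

Rank u: 4, 5, 3, 1, 6, 2
Rank v: 1, 3, 5, 6, 2, 4
d = rank(u) − rank(v): 3, 2, -2, -5, 4, -2; Σd² = 62
ρ = 1 − 6Σd² / [n(n²−1)] = 1 − 6×62 / (6×35) = 1 − 372/210 ≈ -0.7714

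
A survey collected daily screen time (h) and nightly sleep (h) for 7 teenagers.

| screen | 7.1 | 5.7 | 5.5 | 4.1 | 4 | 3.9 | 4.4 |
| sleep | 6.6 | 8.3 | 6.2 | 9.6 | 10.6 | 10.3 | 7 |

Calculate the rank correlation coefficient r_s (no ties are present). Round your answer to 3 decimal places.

-0.786

Rank screen: 7, 6, 5, 3, 2, 1, 4
Rank sleep: 2, 4, 1, 5, 7, 6, 3
d = rank(screen) − rank(sleep): 5, 2, 4, -2, -5, -5, 1; Σd² = 100
ρ = 1 − 6Σd² / [n(n²−1)] = 1 − 6×100 / (7×48) = 1 − 600/336 ≈ -0.786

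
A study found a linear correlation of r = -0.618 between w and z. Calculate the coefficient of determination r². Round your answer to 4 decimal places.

r² = (-0.618)² = 0.3819

0.3819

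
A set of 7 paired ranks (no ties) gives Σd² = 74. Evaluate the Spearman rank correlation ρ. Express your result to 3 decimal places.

ρ = 1 − 6Σd² / [n(n²−1)] = 1 − 6×74 / (7×48)
  = 1 − 444/336 = 1 − 1.3214 ≈ -0.321

-0.321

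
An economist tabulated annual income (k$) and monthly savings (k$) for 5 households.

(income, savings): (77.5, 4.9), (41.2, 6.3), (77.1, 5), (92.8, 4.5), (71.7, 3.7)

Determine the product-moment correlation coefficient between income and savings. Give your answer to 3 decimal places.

n = 5, Σx = 360.3, Σy = 24.4, Σx² = 27400.83, Σy² = 122.64, Σxy = 1707.7
nΣxy − ΣxΣy = 8538.5 − 8791.32 = -252.82
nΣx² − (Σx)² = 137004.15 − 129816.09 = 7188.06; nΣy² − (Σy)² = 613.2 − 595.36 = 17.84
r = -252.82 / √(7188.06 × 17.84) = -252.82 / 358.0991 ≈ -0.706

-0.706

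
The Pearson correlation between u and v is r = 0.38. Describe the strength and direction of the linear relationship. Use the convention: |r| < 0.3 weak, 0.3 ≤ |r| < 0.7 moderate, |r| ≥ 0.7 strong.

r = 0.38 > 0 so the relationship is positive.
|r| = 0.38, which falls in the moderate range.

moderate positive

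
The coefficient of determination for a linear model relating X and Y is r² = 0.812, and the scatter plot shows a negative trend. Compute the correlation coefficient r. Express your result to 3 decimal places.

-0.901

|r| = √0.812 = 0.901
The association is negative, so r = −0.901.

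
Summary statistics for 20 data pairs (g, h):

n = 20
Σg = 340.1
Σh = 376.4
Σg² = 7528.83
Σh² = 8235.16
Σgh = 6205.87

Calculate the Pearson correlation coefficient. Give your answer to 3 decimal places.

-0.137

r = (nΣgh − ΣgΣh) / √[(nΣg² − (Σg)²)(nΣh² − (Σh)²)]
Numerator: 20×6205.87 − 340.1×376.4 = -3896.24
Denominator: √[(150576.6 − 115668.01)(164703.2 − 141676.96)] = √[34908.59 × 23026.24] = 28351.6062
r = -3896.24 / 28351.6062 ≈ -0.137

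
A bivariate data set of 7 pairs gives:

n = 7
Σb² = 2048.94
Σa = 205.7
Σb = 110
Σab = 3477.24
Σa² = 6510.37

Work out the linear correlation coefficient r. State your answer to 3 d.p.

0.634

r = (nΣab − ΣaΣb) / √[(nΣa² − (Σa)²)(nΣb² − (Σb)²)]
Numerator: 7×3477.24 − 205.7×110 = 1713.68
Denominator: √[(45572.59 − 42312.49)(14342.58 − 12100)] = √[3260.1 × 2242.58] = 2703.8926
r = 1713.68 / 2703.8926 ≈ 0.634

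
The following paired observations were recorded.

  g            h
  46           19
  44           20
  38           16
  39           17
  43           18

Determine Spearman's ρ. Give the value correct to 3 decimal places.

Rank g: 5, 4, 1, 2, 3
Rank h: 4, 5, 1, 2, 3
d = rank(g) − rank(h): 1, -1, 0, 0, 0; Σd² = 2
ρ = 1 − 6Σd² / [n(n²−1)] = 1 − 6×2 / (5×24) = 1 − 12/120 ≈ 0.900

0.900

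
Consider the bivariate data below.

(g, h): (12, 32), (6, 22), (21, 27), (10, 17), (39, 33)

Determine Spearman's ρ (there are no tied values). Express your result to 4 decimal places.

Rank g: 3, 1, 4, 2, 5
Rank h: 4, 2, 3, 1, 5
d = rank(g) − rank(h): -1, -1, 1, 1, 0; Σd² = 4
ρ = 1 − 6Σd² / [n(n²−1)] = 1 − 6×4 / (5×24) = 1 − 24/120 ≈ 0.8000

0.8000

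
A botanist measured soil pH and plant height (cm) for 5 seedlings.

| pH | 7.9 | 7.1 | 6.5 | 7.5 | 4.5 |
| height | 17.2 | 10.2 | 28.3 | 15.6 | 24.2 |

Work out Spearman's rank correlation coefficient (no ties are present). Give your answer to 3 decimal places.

-0.500

Rank pH: 5, 3, 2, 4, 1
Rank height: 3, 1, 5, 2, 4
d = rank(pH) − rank(height): 2, 2, -3, 2, -3; Σd² = 30
ρ = 1 − 6Σd² / [n(n²−1)] = 1 − 6×30 / (5×24) = 1 − 180/120 ≈ -0.500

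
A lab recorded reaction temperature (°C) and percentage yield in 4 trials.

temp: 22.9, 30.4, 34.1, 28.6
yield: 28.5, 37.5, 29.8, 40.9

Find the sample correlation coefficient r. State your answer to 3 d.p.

0.170

n = 4, Σx = 116, Σy = 136.7, Σx² = 3429.34, Σy² = 4779.35, Σxy = 3978.57
nΣxy − ΣxΣy = 15914.28 − 15857.2 = 57.08
nΣx² − (Σx)² = 13717.36 − 13456 = 261.36; nΣy² − (Σy)² = 19117.4 − 18686.89 = 430.51
r = 57.08 / √(261.36 × 430.51) = 57.08 / 335.4372 ≈ 0.170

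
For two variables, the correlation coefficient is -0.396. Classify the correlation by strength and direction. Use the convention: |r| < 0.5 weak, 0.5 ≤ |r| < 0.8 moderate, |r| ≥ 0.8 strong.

r = -0.396 < 0 so the relationship is negative.
|r| = 0.396, which falls in the weak range.

weak negative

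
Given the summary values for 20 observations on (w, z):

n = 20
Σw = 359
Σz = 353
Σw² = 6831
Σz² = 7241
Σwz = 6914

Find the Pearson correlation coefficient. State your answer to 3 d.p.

0.924

r = (nΣwz − ΣwΣz) / √[(nΣw² − (Σw)²)(nΣz² − (Σz)²)]
Numerator: 20×6914 − 359×353 = 11553
Denominator: √[(136620 − 128881)(144820 − 124609)] = √[7739 × 20211] = 12506.5155
r = 11553 / 12506.5155 ≈ 0.924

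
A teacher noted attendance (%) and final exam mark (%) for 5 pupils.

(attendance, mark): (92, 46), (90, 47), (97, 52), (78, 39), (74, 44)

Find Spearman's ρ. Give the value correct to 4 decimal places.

0.8000

Rank attendance: 4, 3, 5, 2, 1
Rank mark: 3, 4, 5, 1, 2
d = rank(attendance) − rank(mark): 1, -1, 0, 1, -1; Σd² = 4
ρ = 1 − 6Σd² / [n(n²−1)] = 1 − 6×4 / (5×24) = 1 − 24/120 ≈ 0.8000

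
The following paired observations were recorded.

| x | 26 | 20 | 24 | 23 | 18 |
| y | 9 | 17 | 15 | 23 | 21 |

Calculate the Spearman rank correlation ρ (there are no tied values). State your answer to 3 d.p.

-0.700

Rank x: 5, 2, 4, 3, 1
Rank y: 1, 3, 2, 5, 4
d = rank(x) − rank(y): 4, -1, 2, -2, -3; Σd² = 34
ρ = 1 − 6Σd² / [n(n²−1)] = 1 − 6×34 / (5×24) = 1 − 204/120 ≈ -0.700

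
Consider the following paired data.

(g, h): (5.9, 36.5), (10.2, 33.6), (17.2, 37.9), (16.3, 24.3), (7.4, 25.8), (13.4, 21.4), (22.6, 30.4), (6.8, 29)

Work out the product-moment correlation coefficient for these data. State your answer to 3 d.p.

-0.050

n = 8, Σg = 99.8, Σh = 238.9, Σg² = 1491.7, Σh² = 7376.87, Σgh = 2967.96
nΣgh − ΣgΣh = 23743.68 − 23842.22 = -98.54
nΣg² − (Σg)² = 11933.6 − 9960.04 = 1973.56; nΣh² − (Σh)² = 59014.96 − 57073.21 = 1941.75
r = -98.54 / √(1973.56 × 1941.75) = -98.54 / 1957.5904 ≈ -0.050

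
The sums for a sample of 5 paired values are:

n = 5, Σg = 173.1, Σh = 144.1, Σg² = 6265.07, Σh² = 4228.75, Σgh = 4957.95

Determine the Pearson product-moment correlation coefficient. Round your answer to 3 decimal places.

-0.214

r = (nΣgh − ΣgΣh) / √[(nΣg² − (Σg)²)(nΣh² − (Σh)²)]
Numerator: 5×4957.95 − 173.1×144.1 = -153.96
Denominator: √[(31325.35 − 29963.61)(21143.75 − 20764.81)] = √[1361.74 × 378.94] = 718.3438
r = -153.96 / 718.3438 ≈ -0.214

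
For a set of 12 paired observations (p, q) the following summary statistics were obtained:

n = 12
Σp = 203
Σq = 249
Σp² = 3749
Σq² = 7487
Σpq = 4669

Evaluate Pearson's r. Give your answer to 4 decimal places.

0.5343

r = (nΣpq − ΣpΣq) / √[(nΣp² − (Σp)²)(nΣq² − (Σq)²)]
Numerator: 12×4669 − 203×249 = 5481
Denominator: √[(44988 − 41209)(89844 − 62001)] = √[3779 × 27843] = 10257.6165
r = 5481 / 10257.6165 ≈ 0.5343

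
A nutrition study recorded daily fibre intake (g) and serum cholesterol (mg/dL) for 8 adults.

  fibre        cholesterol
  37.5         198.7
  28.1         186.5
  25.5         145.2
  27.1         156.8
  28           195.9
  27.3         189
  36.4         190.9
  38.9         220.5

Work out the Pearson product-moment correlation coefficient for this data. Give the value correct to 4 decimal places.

0.7395

n = 8, Σx = 248.8, Σy = 1483.5, Σx² = 7947.98, Σy² = 279094.09, Σxy = 46814.89
nΣxy − ΣxΣy = 374519.12 − 369094.8 = 5424.32
nΣx² − (Σx)² = 63583.84 − 61901.44 = 1682.4; nΣy² − (Σy)² = 2232752.72 − 2200772.25 = 31980.47
r = 5424.32 / √(1682.4 × 31980.47) = 5424.32 / 7335.1171 ≈ 0.7395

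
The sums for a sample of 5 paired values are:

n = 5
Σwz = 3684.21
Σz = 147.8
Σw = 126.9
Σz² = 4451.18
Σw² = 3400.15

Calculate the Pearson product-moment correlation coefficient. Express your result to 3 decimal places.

r = (nΣwz − ΣwΣz) / √[(nΣw² − (Σw)²)(nΣz² − (Σz)²)]
Numerator: 5×3684.21 − 126.9×147.8 = -334.77
Denominator: √[(17000.75 − 16103.61)(22255.9 − 21844.84)] = √[897.14 × 411.06] = 607.2712
r = -334.77 / 607.2712 ≈ -0.551

-0.551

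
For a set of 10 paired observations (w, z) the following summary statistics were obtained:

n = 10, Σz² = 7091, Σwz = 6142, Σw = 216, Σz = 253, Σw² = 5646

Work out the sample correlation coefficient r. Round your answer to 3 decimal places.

r = (nΣwz − ΣwΣz) / √[(nΣw² − (Σw)²)(nΣz² − (Σz)²)]
Numerator: 10×6142 − 216×253 = 6772
Denominator: √[(56460 − 46656)(70910 − 64009)] = √[9804 × 6901] = 8225.4121
r = 6772 / 8225.4121 ≈ 0.823

0.823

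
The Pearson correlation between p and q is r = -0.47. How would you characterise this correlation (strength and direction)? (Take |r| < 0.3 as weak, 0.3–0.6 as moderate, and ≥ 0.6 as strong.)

moderate negative

r = -0.47 < 0 so the relationship is negative.
|r| = 0.47, which falls in the moderate range.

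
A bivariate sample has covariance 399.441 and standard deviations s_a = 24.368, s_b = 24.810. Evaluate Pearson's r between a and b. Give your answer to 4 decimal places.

0.6607

r = Cov(a,b) / (s_a · s_b) = 399.441 / (24.368 × 24.810)
  = 399.441 / 604.5701 ≈ 0.6607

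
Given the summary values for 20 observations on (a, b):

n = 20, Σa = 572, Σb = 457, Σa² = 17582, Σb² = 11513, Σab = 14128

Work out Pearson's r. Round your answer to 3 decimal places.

0.925

r = (nΣab − ΣaΣb) / √[(nΣa² − (Σa)²)(nΣb² − (Σb)²)]
Numerator: 20×14128 − 572×457 = 21156
Denominator: √[(351640 − 327184)(230260 − 208849)] = √[24456 × 21411] = 22882.9066
r = 21156 / 22882.9066 ≈ 0.925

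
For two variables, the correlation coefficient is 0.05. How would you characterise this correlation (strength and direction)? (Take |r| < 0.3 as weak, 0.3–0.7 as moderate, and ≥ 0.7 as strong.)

weak positive

r = 0.05 > 0 so the relationship is positive.
|r| = 0.05, which falls in the weak range.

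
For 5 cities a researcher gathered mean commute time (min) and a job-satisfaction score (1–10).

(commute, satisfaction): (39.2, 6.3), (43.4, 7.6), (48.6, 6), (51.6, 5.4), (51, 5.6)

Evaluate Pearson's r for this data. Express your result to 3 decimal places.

n = 5, Σx = 233.8, Σy = 30.9, Σx² = 11045.72, Σy² = 193.97, Σxy = 1432.64
nΣxy − ΣxΣy = 7163.2 − 7224.42 = -61.22
nΣx² − (Σx)² = 55228.6 − 54662.44 = 566.16; nΣy² − (Σy)² = 969.85 − 954.81 = 15.04
r = -61.22 / √(566.16 × 15.04) = -61.22 / 92.2770 ≈ -0.663

-0.663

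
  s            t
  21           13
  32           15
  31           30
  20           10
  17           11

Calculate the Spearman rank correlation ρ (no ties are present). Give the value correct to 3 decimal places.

Rank s: 3, 5, 4, 2, 1
Rank t: 3, 4, 5, 1, 2
d = rank(s) − rank(t): 0, 1, -1, 1, -1; Σd² = 4
ρ = 1 − 6Σd² / [n(n²−1)] = 1 − 6×4 / (5×24) = 1 − 24/120 ≈ 0.800

0.800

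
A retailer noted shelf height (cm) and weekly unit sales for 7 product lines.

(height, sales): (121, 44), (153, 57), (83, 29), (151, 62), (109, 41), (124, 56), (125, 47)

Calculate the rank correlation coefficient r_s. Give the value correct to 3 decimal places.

0.929

Rank height: 3, 7, 1, 6, 2, 4, 5
Rank sales: 3, 6, 1, 7, 2, 5, 4
d = rank(height) − rank(sales): 0, 1, 0, -1, 0, -1, 1; Σd² = 4
ρ = 1 − 6Σd² / [n(n²−1)] = 1 − 6×4 / (7×48) = 1 − 24/336 ≈ 0.929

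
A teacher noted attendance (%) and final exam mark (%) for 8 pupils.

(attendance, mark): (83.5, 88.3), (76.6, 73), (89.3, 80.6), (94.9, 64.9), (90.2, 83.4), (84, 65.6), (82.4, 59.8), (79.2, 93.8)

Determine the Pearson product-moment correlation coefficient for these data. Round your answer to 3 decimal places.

-0.184

n = 8, Σx = 680.1, Σy = 609.4, Σx² = 58074.75, Σy² = 47467.66, Σxy = 51711
nΣxy − ΣxΣy = 413688 − 414452.94 = -764.94
nΣx² − (Σx)² = 464598 − 462536.01 = 2061.99; nΣy² − (Σy)² = 379741.28 − 371368.36 = 8372.92
r = -764.94 / √(2061.99 × 8372.92) = -764.94 / 4155.1026 ≈ -0.184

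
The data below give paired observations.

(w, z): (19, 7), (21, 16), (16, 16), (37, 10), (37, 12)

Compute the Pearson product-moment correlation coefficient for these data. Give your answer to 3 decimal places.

-0.296

n = 5, Σw = 130, Σz = 61, Σw² = 3796, Σz² = 805, Σwz = 1539
nΣwz − ΣwΣz = 7695 − 7930 = -235
nΣw² − (Σw)² = 18980 − 16900 = 2080; nΣz² − (Σz)² = 4025 − 3721 = 304
r = -235 / √(2080 × 304) = -235 / 795.1855 ≈ -0.296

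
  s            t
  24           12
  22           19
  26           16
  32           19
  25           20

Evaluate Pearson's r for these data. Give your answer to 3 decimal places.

n = 5, Σs = 129, Σt = 86, Σs² = 3385, Σt² = 1522, Σst = 2230
nΣst − ΣsΣt = 11150 − 11094 = 56
nΣs² − (Σs)² = 16925 − 16641 = 284; nΣt² − (Σt)² = 7610 − 7396 = 214
r = 56 / √(284 × 214) = 56 / 246.5279 ≈ 0.227

0.227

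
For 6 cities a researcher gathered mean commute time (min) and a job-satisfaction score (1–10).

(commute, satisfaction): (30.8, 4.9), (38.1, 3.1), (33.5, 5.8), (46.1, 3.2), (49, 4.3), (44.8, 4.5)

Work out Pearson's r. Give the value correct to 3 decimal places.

-0.495

n = 6, Σx = 242.3, Σy = 25.8, Σx² = 10055.75, Σy² = 116.24, Σxy = 1023.15
nΣxy − ΣxΣy = 6138.9 − 6251.34 = -112.44
nΣx² − (Σx)² = 60334.5 − 58709.29 = 1625.21; nΣy² − (Σy)² = 697.44 − 665.64 = 31.8
r = -112.44 / √(1625.21 × 31.8) = -112.44 / 227.3360 ≈ -0.495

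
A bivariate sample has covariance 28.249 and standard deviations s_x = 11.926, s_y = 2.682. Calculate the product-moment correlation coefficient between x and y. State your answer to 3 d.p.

0.883

r = Cov(x,y) / (s_x · s_y) = 28.249 / (11.926 × 2.682)
  = 28.249 / 31.9855 ≈ 0.883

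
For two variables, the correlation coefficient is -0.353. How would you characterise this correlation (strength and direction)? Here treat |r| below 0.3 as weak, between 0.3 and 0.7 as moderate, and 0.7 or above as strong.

r = -0.353 < 0 so the relationship is negative.
|r| = 0.353, which falls in the moderate range.

moderate negative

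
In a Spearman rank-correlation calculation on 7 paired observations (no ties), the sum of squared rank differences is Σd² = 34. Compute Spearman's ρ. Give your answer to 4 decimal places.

ρ = 1 − 6Σd² / [n(n²−1)] = 1 − 6×34 / (7×48)
  = 1 − 204/336 = 1 − 0.60714 ≈ 0.3929

0.3929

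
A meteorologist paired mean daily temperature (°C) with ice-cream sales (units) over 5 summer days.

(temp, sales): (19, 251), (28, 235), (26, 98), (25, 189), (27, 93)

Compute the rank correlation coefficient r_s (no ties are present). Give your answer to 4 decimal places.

-0.4000

Rank temp: 1, 5, 3, 2, 4
Rank sales: 5, 4, 2, 3, 1
d = rank(temp) − rank(sales): -4, 1, 1, -1, 3; Σd² = 28
ρ = 1 − 6Σd² / [n(n²−1)] = 1 − 6×28 / (5×24) = 1 − 168/120 ≈ -0.4000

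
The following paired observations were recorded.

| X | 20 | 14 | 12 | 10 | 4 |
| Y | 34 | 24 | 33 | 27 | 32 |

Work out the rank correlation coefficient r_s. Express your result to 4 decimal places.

0.3000

Rank X: 5, 4, 3, 2, 1
Rank Y: 5, 1, 4, 2, 3
d = rank(X) − rank(Y): 0, 3, -1, 0, -2; Σd² = 14
ρ = 1 − 6Σd² / [n(n²−1)] = 1 − 6×14 / (5×24) = 1 − 84/120 ≈ 0.3000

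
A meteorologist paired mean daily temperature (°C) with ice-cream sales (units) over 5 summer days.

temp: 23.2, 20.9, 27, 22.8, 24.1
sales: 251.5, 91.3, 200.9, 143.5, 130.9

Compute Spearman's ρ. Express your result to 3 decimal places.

0.500

Rank temp: 3, 1, 5, 2, 4
Rank sales: 5, 1, 4, 3, 2
d = rank(temp) − rank(sales): -2, 0, 1, -1, 2; Σd² = 10
ρ = 1 − 6Σd² / [n(n²−1)] = 1 − 6×10 / (5×24) = 1 − 60/120 ≈ 0.500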